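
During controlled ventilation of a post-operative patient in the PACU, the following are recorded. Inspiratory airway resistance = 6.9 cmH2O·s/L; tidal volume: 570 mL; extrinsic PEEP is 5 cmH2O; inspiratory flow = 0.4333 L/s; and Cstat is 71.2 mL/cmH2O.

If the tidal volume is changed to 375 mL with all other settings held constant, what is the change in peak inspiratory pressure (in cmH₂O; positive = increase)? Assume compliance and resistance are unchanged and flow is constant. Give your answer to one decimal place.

PIP = Vt/C + R·V̇ + PEEP (constant-flow equation of motion).
Only the elastic term changes: ΔPIP = ΔVt / C = (375 − 570) / 71.2 = -2.739 cmH2O.

-2.7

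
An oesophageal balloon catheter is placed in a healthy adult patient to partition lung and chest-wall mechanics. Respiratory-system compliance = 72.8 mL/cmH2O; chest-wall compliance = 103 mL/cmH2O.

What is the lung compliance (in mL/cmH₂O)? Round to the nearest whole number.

248

1/CL = 1/Crs − 1/Ccw.
1/CL = 1/72.8 − 1/103 = 0.004028.
CL = 248.26 mL/cmH2O.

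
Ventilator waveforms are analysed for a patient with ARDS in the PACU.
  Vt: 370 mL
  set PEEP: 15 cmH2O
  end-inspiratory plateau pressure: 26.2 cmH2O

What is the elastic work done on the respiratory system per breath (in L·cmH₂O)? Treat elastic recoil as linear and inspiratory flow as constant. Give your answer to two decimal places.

Elastic work ≈ ½ × (Pplat − PEEP) × Vt = 0.5 × (26.2 − 15) × 0.370 L = 0.5 × 11.2 × 0.370 = 2.072 L·cmH2O.

2.07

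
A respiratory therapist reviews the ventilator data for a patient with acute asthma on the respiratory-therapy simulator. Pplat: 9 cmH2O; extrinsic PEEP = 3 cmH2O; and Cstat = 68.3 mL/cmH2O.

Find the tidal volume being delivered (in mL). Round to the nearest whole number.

410

Vt = Cstat × (Pplat − PEEP) = 68.3 × (9 − 3) = 68.3 × 6.0 = 409.8 mL.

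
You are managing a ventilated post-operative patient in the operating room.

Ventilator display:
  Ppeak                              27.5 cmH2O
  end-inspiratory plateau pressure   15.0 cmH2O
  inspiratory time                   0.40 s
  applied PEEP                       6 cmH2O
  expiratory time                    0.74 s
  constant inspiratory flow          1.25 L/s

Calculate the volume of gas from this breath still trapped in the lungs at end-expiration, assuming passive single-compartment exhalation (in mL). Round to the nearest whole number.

Vt = flow × Ti = 1.25 L/s × 0.40 s × 1000 mL/L = 500.0 mL.
R = (PIP − Pplat)/V̇ = (27.5 − 15.0) / 1.25 = 12.5/1.25 = 10.0 cmH2O·s/L.
C = Vt/(Pplat − PEEP) = 500.0 / (15.0 − 6) = 500.0/9.0 = 55.556 mL/cmH2O.
τ = R × C = 10.0 × 0.05556 L/cmH2O = 0.5556 s.
Fraction remaining = e^(−Te/τ) = e^(−0.74/0.5556) = 0.264.
Trapped volume = 500.0 × 0.264 = 132.0 mL.

132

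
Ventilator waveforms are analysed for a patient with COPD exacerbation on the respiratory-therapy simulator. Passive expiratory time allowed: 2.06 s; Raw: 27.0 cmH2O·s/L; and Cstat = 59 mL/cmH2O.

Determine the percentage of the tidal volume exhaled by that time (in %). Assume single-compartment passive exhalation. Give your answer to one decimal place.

τ = R × C = 27.0 × 59 mL/cmH2O = 27.0 × 0.059 L/cmH2O = 1.593 s.
Passive exhalation: V(t)/V₀ = e^(−t/τ) = e^(−2.06/1.593) = 0.2744.
Fraction exhaled = 1 − 0.2744 = 0.7256 → 72.56%.

72.6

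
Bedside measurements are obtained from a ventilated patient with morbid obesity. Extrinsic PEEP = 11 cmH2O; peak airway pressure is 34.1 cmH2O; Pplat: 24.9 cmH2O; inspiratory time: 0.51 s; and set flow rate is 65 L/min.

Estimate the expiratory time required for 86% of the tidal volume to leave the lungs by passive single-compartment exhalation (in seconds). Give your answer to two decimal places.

0.66

Flow: 65 L/min ÷ 60 = 1.0833 L/s.
Vt = flow × Ti = 1.0833 L/s × 0.51 s × 1000 mL/L = 552.48 mL.
R = (PIP − Pplat)/V̇ = (34.1 − 24.9) / 1.0833 = 9.2/1.0833 = 8.493 cmH2O·s/L.
C = Vt/(Pplat − PEEP) = 552.48 / (24.9 − 11) = 552.48/13.9 = 39.747 mL/cmH2O.
τ = R × C = 8.493 × 0.03975 L/cmH2O = 0.3376 s.
t = −τ·ln(1 − 0.86) = −0.3376·ln(0.14) = 0.6638 s.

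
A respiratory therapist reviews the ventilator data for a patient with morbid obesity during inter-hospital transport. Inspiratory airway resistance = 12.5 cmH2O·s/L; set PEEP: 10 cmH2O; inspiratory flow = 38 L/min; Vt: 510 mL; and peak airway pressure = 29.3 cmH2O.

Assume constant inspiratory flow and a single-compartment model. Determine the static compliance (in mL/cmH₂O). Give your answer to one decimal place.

44.8

Flow: 38 L/min ÷ 60 = 0.6333 L/s.
Equation of motion (constant flow): PIP = Vt/C + R·V̇ + PEEP.
Vt/C = PIP − R·V̇ − PEEP = 29.3 − 12.5×0.6333 − 10 = 29.3 − 7.916 − 10 = 11.384 cmH2O.
C = Vt / 11.384 = 510 / 11.384 = 44.8 mL/cmH2O.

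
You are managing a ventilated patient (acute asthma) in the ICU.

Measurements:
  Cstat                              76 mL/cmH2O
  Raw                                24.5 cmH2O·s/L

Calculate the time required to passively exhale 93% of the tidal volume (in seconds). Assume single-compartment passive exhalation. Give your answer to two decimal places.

τ = R × C = 24.5 × 76 mL/cmH2O = 24.5 × 0.076 L/cmH2O = 1.862 s.
Exhaled fraction f = 1 − e^(−t/τ) → t = −τ·ln(1 − f) = −1.862·ln(0.07) = 4.952 s.

4.95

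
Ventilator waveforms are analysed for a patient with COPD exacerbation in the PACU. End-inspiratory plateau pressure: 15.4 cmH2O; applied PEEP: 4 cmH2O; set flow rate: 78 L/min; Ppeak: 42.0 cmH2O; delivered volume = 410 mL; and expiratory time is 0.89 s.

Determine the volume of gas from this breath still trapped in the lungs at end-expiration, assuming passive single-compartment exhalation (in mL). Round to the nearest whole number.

Flow: 78 L/min ÷ 60 = 1.3 L/s.
R = (PIP − Pplat)/V̇ = (42.0 − 15.4) / 1.3 = 26.6/1.3 = 20.462 cmH2O·s/L.
C = Vt/(Pplat − PEEP) = 410.0 / (15.4 − 4) = 410.0/11.4 = 35.965 mL/cmH2O.
τ = R × C = 20.462 × 0.03597 L/cmH2O = 0.736 s.
Fraction remaining = e^(−Te/τ) = e^(−0.89/0.736) = 0.2984.
Trapped volume = 410.0 × 0.2984 = 122.34 mL.

122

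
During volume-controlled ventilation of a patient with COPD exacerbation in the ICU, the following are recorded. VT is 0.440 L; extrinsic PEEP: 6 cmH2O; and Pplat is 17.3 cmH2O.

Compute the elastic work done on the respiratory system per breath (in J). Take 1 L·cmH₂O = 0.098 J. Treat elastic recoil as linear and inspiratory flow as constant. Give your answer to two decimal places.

0.24

Elastic work ≈ ½ × (Pplat − PEEP) × Vt = 0.5 × (17.3 − 6) × 0.440 L = 0.5 × 11.3 × 0.440 = 2.486 L·cmH2O.
× 0.098 J/(L·cmH2O) → 0.2436 J.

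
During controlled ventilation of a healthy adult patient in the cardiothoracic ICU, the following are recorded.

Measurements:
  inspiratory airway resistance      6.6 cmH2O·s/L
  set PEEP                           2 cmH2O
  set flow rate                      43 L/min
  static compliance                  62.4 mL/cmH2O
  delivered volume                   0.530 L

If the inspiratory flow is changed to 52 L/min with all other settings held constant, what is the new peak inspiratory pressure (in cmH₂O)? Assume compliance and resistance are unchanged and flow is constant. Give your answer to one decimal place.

Flow: 43 L/min ÷ 60 = 0.7167 L/s.
New flow: 52 L/min ÷ 60 = 0.8667 L/s.
PIP = Vt/C + R·V̇ + PEEP (constant-flow equation of motion).
Only the resistive term changes: ΔPIP = R × ΔV̇ = 6.6 × (0.8667 − 0.7167) = 6.6 × 0.15 = 0.99 cmH2O.
Original PIP = 530/62.4 + 6.6×0.7167 + 2 = 15.224 cmH2O; new PIP = 15.224 + (0.99) = 16.214 cmH2O.

16.2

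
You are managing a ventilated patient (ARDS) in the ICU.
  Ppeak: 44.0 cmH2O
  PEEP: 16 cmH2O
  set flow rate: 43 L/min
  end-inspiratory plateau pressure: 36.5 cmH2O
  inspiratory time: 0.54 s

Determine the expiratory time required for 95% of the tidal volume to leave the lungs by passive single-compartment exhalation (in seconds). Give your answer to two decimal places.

0.59

Flow: 43 L/min ÷ 60 = 0.7167 L/s.
Vt = flow × Ti = 0.7167 L/s × 0.54 s × 1000 mL/L = 387.02 mL.
R = (PIP − Pplat)/V̇ = (44.0 − 36.5) / 0.7167 = 7.5/0.7167 = 10.465 cmH2O·s/L.
C = Vt/(Pplat − PEEP) = 387.02 / (36.5 − 16) = 387.02/20.5 = 18.879 mL/cmH2O.
τ = R × C = 10.465 × 0.01888 L/cmH2O = 0.1976 s.
t = −τ·ln(1 − 0.95) = −0.1976·ln(0.05) = 0.592 s.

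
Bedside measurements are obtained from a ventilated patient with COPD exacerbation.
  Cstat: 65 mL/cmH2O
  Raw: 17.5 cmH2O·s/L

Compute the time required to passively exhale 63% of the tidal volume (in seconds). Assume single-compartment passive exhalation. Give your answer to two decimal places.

τ = R × C = 17.5 × 65 mL/cmH2O = 17.5 × 0.065 L/cmH2O = 1.138 s.
Exhaled fraction f = 1 − e^(−t/τ) → t = −τ·ln(1 − f) = −1.138·ln(0.37) = 1.131 s.

1.13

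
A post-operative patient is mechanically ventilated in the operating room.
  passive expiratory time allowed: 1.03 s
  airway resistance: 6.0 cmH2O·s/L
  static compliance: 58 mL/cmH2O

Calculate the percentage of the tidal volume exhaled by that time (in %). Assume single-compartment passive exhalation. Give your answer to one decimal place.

94.8

τ = R × C = 6.0 × 58 mL/cmH2O = 6.0 × 0.058 L/cmH2O = 0.348 s.
Passive exhalation: V(t)/V₀ = e^(−t/τ) = e^(−1.03/0.348) = 0.05183.
Fraction exhaled = 1 − 0.05183 = 0.9482 → 94.82%.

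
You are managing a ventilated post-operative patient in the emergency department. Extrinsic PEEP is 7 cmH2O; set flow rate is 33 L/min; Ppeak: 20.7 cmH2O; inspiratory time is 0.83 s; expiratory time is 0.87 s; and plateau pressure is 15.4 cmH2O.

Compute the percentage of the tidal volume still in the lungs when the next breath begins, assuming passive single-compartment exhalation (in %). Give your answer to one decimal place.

19.0

Flow: 33 L/min ÷ 60 = 0.55 L/s.
Vt = flow × Ti = 0.55 L/s × 0.83 s × 1000 mL/L = 456.5 mL.
R = (PIP − Pplat)/V̇ = (20.7 − 15.4) / 0.55 = 5.3/0.55 = 9.636 cmH2O·s/L.
C = Vt/(Pplat − PEEP) = 456.5 / (15.4 − 7) = 456.5/8.4 = 54.345 mL/cmH2O.
τ = R × C = 9.636 × 0.05435 L/cmH2O = 0.5237 s.
Fraction remaining at end-expiration = e^(−Te/τ) = e^(−0.87/0.5237) = 0.1899 → 18.99%.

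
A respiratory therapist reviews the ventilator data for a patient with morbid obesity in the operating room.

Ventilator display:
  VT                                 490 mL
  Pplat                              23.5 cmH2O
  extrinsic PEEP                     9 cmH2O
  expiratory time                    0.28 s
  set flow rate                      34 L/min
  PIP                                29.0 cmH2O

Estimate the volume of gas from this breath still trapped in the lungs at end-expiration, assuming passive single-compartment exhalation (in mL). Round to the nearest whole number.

Flow: 34 L/min ÷ 60 = 0.5667 L/s.
R = (PIP − Pplat)/V̇ = (29.0 − 23.5) / 0.5667 = 5.5/0.5667 = 9.705 cmH2O·s/L.
C = Vt/(Pplat − PEEP) = 490.0 / (23.5 − 9) = 490.0/14.5 = 33.793 mL/cmH2O.
τ = R × C = 9.705 × 0.03379 L/cmH2O = 0.3279 s.
Fraction remaining = e^(−Te/τ) = e^(−0.28/0.3279) = 0.4257.
Trapped volume = 490.0 × 0.4257 = 208.59 mL.

209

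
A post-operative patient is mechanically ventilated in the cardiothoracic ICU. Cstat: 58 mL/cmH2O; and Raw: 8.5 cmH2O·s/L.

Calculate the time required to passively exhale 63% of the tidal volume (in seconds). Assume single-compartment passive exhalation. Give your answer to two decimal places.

0.49

τ = R × C = 8.5 × 58 mL/cmH2O = 8.5 × 0.058 L/cmH2O = 0.493 s.
Exhaled fraction f = 1 − e^(−t/τ) → t = −τ·ln(1 − f) = −0.493·ln(0.37) = 0.4902 s.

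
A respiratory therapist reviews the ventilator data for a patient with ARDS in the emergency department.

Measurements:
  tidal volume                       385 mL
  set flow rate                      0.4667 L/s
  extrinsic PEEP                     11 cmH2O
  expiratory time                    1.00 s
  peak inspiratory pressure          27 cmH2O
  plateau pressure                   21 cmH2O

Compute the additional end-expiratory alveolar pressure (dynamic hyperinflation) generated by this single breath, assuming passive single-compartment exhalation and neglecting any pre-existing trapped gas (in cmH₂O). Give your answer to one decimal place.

1.3

R = (PIP − Pplat)/V̇ = (27 − 21) / 0.4667 = 6.0/0.4667 = 12.856 cmH2O·s/L.
C = Vt/(Pplat − PEEP) = 385.0 / (21 − 11) = 385.0/10.0 = 38.5 mL/cmH2O.
τ = R × C = 12.856 × 0.0385 L/cmH2O = 0.495 s.
Fraction remaining = e^(−Te/τ) = e^(−1.00/0.495) = 0.1326; trapped volume = 385.0 × 0.1326 = 51.051 mL.
Additional alveolar pressure from trapping ≈ V_trapped / C = 51.051 / 38.5 = 1.326 cmH2O.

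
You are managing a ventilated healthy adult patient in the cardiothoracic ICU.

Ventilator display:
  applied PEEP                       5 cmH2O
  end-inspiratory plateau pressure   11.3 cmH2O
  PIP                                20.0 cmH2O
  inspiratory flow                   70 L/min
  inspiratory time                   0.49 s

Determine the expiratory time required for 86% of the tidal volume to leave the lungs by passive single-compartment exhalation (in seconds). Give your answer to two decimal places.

1.33

Flow: 70 L/min ÷ 60 = 1.1667 L/s.
Vt = flow × Ti = 1.1667 L/s × 0.49 s × 1000 mL/L = 571.68 mL.
R = (PIP − Pplat)/V̇ = (20.0 − 11.3) / 1.1667 = 8.7/1.1667 = 7.457 cmH2O·s/L.
C = Vt/(Pplat − PEEP) = 571.68 / (11.3 − 5) = 571.68/6.3 = 90.743 mL/cmH2O.
τ = R × C = 7.457 × 0.09074 L/cmH2O = 0.6766 s.
t = −τ·ln(1 − 0.86) = −0.6766·ln(0.14) = 1.33 s.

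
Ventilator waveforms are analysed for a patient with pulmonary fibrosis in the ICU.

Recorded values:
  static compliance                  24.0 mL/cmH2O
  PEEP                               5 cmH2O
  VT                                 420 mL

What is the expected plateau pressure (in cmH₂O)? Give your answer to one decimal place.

22.5

Pplat = PEEP + Vt / Cstat = 5 + 420 / 24.0 = 5 + 17.5 = 22.5 cmH2O.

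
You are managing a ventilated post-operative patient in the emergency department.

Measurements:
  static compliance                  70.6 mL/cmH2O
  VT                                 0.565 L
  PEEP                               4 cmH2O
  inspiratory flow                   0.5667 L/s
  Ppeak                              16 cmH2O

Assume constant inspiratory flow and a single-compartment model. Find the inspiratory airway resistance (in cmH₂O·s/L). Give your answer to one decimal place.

Equation of motion (constant flow): PIP = Vt/C + R·V̇ + PEEP.
R·V̇ = PIP − Vt/C − PEEP = 16 − 565/70.6 − 4 = 16 − 8.003 − 4 = 3.997 cmH2O.
R = 3.997 / 0.5667 = 7.053 cmH2O·s/L.

7.1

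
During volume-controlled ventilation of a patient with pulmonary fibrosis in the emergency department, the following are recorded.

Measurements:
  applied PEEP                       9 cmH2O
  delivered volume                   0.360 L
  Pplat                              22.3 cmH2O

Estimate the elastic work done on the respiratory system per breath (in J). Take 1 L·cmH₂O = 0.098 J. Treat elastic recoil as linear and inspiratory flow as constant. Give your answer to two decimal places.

Elastic work ≈ ½ × (Pplat − PEEP) × Vt = 0.5 × (22.3 − 9) × 0.360 L = 0.5 × 13.3 × 0.360 = 2.394 L·cmH2O.
× 0.098 J/(L·cmH2O) → 0.2346 J.

0.23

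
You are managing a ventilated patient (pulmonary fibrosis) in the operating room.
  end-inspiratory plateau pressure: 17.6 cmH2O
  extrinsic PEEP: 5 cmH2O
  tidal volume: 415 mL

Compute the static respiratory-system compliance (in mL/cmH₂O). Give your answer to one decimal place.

32.9

Cstat = Vt / (Pplat − PEEP) = 415 / (17.6 − 5) = 415 / 12.6 = 32.937 mL/cmH2O.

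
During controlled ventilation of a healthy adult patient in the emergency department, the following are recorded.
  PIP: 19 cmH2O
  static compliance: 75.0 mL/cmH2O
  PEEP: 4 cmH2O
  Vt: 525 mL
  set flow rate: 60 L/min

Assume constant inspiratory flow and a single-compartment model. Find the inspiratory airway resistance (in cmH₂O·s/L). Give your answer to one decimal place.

8.0

Flow: 60 L/min ÷ 60 = 1 L/s.
Equation of motion (constant flow): PIP = Vt/C + R·V̇ + PEEP.
R·V̇ = PIP − Vt/C − PEEP = 19 − 525/75.0 − 4 = 19 − 7.0 − 4 = 8.0 cmH2O.
R = 8.0 / 1 = 8.0 cmH2O·s/L.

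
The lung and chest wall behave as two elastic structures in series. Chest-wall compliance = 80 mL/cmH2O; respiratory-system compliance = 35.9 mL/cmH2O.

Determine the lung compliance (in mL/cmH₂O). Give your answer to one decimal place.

1/CL = 1/Crs − 1/Ccw.
1/CL = 1/35.9 − 1/80 = 0.01536.
CL = 65.104 mL/cmH2O.

65.1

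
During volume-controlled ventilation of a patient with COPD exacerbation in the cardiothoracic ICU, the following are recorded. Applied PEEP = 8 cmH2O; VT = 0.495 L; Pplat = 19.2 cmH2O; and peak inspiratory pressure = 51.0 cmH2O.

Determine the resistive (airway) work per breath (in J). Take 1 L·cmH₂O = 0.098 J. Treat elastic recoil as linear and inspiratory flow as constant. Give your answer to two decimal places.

With constant inspiratory flow the resistive pressure is constant at PIP − Pplat = 51.0 − 19.2 = 31.8 cmH2O, so resistive work = 31.8 × 0.495 = 15.741 L·cmH2O.
× 0.098 J/(L·cmH2O) → 1.543 J.

1.54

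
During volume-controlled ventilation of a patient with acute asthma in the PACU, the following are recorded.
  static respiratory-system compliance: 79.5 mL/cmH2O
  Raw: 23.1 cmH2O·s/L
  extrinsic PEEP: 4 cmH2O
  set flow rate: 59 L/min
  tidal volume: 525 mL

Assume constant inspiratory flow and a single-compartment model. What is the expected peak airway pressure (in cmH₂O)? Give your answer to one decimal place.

33.3

Flow: 59 L/min ÷ 60 = 0.9833 L/s.
Equation of motion (constant flow): PIP = Vt/C + R·V̇ + PEEP.
PIP = 525/79.5 + 23.1×0.9833 + 4 = 6.604 + 22.714 + 4 = 33.318 cmH2O.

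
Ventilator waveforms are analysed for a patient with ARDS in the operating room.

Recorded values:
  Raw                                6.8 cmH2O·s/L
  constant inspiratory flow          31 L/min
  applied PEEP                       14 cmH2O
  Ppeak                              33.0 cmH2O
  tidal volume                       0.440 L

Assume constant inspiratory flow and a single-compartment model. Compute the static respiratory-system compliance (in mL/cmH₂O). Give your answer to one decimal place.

28.4

Flow: 31 L/min ÷ 60 = 0.5167 L/s.
Equation of motion (constant flow): PIP = Vt/C + R·V̇ + PEEP.
Vt/C = PIP − R·V̇ − PEEP = 33.0 − 6.8×0.5167 − 14 = 33.0 − 3.514 − 14 = 15.486 cmH2O.
C = Vt / 15.486 = 440 / 15.486 = 28.413 mL/cmH2O.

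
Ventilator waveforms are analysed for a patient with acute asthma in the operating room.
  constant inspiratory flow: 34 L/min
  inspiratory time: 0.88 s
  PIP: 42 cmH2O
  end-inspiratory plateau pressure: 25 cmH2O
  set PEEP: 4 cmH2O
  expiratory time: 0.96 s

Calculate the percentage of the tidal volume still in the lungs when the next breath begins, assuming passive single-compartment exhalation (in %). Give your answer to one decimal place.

Flow: 34 L/min ÷ 60 = 0.5667 L/s.
Vt = flow × Ti = 0.5667 L/s × 0.88 s × 1000 mL/L = 498.7 mL.
R = (PIP − Pplat)/V̇ = (42 − 25) / 0.5667 = 17.0/0.5667 = 29.998 cmH2O·s/L.
C = Vt/(Pplat − PEEP) = 498.7 / (25 − 4) = 498.7/21.0 = 23.748 mL/cmH2O.
τ = R × C = 29.998 × 0.02375 L/cmH2O = 0.7125 s.
Fraction remaining at end-expiration = e^(−Te/τ) = e^(−0.96/0.7125) = 0.2599 → 25.99%.

26.0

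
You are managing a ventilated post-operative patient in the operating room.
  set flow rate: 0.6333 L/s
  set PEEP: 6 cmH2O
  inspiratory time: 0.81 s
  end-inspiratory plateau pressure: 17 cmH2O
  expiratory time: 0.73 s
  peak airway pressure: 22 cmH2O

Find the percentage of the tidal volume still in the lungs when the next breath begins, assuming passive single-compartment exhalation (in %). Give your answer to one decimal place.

Vt = flow × Ti = 0.6333 L/s × 0.81 s × 1000 mL/L = 512.97 mL.
R = (PIP − Pplat)/V̇ = (22 − 17) / 0.6333 = 5.0/0.6333 = 7.895 cmH2O·s/L.
C = Vt/(Pplat − PEEP) = 512.97 / (17 − 6) = 512.97/11.0 = 46.634 mL/cmH2O.
τ = R × C = 7.895 × 0.04663 L/cmH2O = 0.3681 s.
Fraction remaining at end-expiration = e^(−Te/τ) = e^(−0.73/0.3681) = 0.1376 → 13.76%.

13.8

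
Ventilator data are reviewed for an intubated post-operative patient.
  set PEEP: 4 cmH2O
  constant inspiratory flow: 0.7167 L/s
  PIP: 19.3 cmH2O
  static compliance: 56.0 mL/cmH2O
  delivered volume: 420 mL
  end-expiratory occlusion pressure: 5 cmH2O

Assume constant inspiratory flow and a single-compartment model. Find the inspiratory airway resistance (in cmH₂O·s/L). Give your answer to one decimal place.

Total PEEP = 5 cmH2O (set 4 + intrinsic 1); this is the baseline alveolar pressure.
Equation of motion (constant flow): PIP = Vt/C + R·V̇ + PEEP.
R·V̇ = PIP − Vt/C − PEEP = 19.3 − 420/56.0 − 5 = 19.3 − 7.5 − 5 = 6.8 cmH2O.
R = 6.8 / 0.7167 = 9.488 cmH2O·s/L.

9.5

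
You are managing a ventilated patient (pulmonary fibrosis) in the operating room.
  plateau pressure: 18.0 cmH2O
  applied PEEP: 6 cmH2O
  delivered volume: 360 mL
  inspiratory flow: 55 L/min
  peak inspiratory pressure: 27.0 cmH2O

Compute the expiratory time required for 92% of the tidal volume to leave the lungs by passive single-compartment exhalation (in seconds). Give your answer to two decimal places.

Flow: 55 L/min ÷ 60 = 0.9167 L/s.
R = (PIP − Pplat)/V̇ = (27.0 − 18.0) / 0.9167 = 9.0/0.9167 = 9.818 cmH2O·s/L.
C = Vt/(Pplat − PEEP) = 360.0 / (18.0 − 6) = 360.0/12.0 = 30.0 mL/cmH2O.
τ = R × C = 9.818 × 0.03 L/cmH2O = 0.2945 s.
t = −τ·ln(1 − 0.92) = −0.2945·ln(0.08) = 0.7438 s.

0.74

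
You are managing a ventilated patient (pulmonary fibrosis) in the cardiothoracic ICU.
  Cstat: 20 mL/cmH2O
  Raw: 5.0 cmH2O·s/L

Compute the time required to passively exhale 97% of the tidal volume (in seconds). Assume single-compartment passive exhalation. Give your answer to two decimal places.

τ = R × C = 5.0 × 20 mL/cmH2O = 5.0 × 0.020 L/cmH2O = 0.1 s.
Exhaled fraction f = 1 − e^(−t/τ) → t = −τ·ln(1 − f) = −0.1·ln(0.03) = 0.3507 s.

0.35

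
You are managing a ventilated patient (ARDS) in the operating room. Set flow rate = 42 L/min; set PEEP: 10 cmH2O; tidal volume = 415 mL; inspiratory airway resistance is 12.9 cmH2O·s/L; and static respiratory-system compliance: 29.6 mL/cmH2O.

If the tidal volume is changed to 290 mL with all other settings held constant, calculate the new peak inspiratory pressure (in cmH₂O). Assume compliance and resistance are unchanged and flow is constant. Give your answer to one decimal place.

Flow: 42 L/min ÷ 60 = 0.7 L/s.
PIP = Vt/C + R·V̇ + PEEP (constant-flow equation of motion).
Only the elastic term changes: ΔPIP = ΔVt / C = (290 − 415) / 29.6 = -4.223 cmH2O.
Original PIP = 415/29.6 + 12.9×0.7 + 10 = 33.05 cmH2O; new PIP = 33.05 + (-4.223) = 28.827 cmH2O.

28.8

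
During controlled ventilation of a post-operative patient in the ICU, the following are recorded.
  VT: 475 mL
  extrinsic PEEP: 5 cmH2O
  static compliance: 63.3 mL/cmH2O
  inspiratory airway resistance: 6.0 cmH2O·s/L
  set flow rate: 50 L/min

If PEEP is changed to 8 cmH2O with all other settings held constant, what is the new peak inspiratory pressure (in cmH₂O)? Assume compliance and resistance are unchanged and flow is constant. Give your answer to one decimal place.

20.5

Flow: 50 L/min ÷ 60 = 0.8333 L/s.
PIP = Vt/C + R·V̇ + PEEP (constant-flow equation of motion).
Only the baseline term changes: ΔPIP = ΔPEEP = 8 − 5 = 3.0 cmH2O.
Original PIP = 475/63.3 + 6.0×0.8333 + 5 = 17.504 cmH2O; new PIP = 17.504 + (3.0) = 20.504 cmH2O.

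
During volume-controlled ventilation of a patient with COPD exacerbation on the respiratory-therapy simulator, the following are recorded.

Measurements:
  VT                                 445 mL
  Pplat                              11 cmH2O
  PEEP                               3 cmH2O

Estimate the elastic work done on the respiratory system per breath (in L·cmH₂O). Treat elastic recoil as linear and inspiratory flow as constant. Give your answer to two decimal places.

Elastic work ≈ ½ × (Pplat − PEEP) × Vt = 0.5 × (11 − 3) × 0.445 L = 0.5 × 8.0 × 0.445 = 1.78 L·cmH2O.

1.78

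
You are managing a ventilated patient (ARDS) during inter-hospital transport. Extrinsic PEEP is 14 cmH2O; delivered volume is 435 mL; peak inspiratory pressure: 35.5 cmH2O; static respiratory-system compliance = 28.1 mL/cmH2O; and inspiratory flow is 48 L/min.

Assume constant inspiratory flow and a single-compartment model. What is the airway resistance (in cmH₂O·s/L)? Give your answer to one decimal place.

7.5

Flow: 48 L/min ÷ 60 = 0.8 L/s.
Equation of motion (constant flow): PIP = Vt/C + R·V̇ + PEEP.
R·V̇ = PIP − Vt/C − PEEP = 35.5 − 435/28.1 − 14 = 35.5 − 15.48 − 14 = 6.02 cmH2O.
R = 6.02 / 0.8 = 7.525 cmH2O·s/L.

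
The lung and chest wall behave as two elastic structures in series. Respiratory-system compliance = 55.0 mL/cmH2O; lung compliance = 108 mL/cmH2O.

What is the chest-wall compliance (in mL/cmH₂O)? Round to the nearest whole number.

112

1/Ccw = 1/Crs − 1/CL.
1/Ccw = 1/55.0 − 1/108 = 0.008923.
Ccw = 112.07 mL/cmH2O.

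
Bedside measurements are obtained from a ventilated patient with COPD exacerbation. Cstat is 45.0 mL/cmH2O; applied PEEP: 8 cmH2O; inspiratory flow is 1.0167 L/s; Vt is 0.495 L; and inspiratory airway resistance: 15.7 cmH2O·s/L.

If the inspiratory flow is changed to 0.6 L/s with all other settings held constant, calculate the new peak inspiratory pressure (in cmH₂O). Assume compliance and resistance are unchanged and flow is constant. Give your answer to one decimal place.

28.4

PIP = Vt/C + R·V̇ + PEEP (constant-flow equation of motion).
Only the resistive term changes: ΔPIP = R × ΔV̇ = 15.7 × (0.6 − 1.0167) = 15.7 × -0.4167 = -6.542 cmH2O.
Original PIP = 495/45.0 + 15.7×1.0167 + 8 = 34.962 cmH2O; new PIP = 34.962 + (-6.542) = 28.42 cmH2O.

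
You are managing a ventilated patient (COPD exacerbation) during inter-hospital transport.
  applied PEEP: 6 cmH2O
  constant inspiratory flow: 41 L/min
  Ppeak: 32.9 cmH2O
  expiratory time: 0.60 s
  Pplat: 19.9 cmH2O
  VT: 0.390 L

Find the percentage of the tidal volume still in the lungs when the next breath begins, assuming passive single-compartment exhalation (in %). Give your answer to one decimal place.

Flow: 41 L/min ÷ 60 = 0.6833 L/s.
R = (PIP − Pplat)/V̇ = (32.9 − 19.9) / 0.6833 = 13.0/0.6833 = 19.025 cmH2O·s/L.
C = Vt/(Pplat − PEEP) = 390.0 / (19.9 − 6) = 390.0/13.9 = 28.058 mL/cmH2O.
τ = R × C = 19.025 × 0.02806 L/cmH2O = 0.5338 s.
Fraction remaining at end-expiration = e^(−Te/τ) = e^(−0.60/0.5338) = 0.325 → 32.5%.

32.5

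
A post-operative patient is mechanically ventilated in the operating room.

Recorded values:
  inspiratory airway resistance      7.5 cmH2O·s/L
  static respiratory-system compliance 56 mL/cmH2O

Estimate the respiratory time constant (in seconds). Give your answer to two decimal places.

0.42

τ = R × C = 7.5 × 56 mL/cmH2O = 7.5 × 0.056 L/cmH2O = 0.42 s.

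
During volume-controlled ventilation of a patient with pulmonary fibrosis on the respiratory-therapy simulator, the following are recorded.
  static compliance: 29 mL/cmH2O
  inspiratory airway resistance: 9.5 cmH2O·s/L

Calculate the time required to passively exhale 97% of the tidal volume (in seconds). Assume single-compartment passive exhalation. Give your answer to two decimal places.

τ = R × C = 9.5 × 29 mL/cmH2O = 9.5 × 0.029 L/cmH2O = 0.2755 s.
Exhaled fraction f = 1 − e^(−t/τ) → t = −τ·ln(1 − f) = −0.2755·ln(0.03) = 0.9661 s.

0.97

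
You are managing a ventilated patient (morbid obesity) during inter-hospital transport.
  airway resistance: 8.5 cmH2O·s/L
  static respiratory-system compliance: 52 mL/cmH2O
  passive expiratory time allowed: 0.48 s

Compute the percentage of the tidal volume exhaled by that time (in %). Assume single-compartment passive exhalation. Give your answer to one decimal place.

66.2

τ = R × C = 8.5 × 52 mL/cmH2O = 8.5 × 0.052 L/cmH2O = 0.442 s.
Passive exhalation: V(t)/V₀ = e^(−t/τ) = e^(−0.48/0.442) = 0.3376.
Fraction exhaled = 1 − 0.3376 = 0.6624 → 66.24%.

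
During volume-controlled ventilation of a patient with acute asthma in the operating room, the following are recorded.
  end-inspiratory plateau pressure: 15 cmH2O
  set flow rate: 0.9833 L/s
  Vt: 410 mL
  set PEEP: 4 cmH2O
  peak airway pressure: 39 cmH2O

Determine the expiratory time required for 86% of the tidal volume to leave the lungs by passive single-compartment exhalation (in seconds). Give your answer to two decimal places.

R = (PIP − Pplat)/V̇ = (39 − 15) / 0.9833 = 24.0/0.9833 = 24.408 cmH2O·s/L.
C = Vt/(Pplat − PEEP) = 410.0 / (15 − 4) = 410.0/11.0 = 37.273 mL/cmH2O.
τ = R × C = 24.408 × 0.03727 L/cmH2O = 0.9097 s.
t = −τ·ln(1 − 0.86) = −0.9097·ln(0.14) = 1.789 s.

1.79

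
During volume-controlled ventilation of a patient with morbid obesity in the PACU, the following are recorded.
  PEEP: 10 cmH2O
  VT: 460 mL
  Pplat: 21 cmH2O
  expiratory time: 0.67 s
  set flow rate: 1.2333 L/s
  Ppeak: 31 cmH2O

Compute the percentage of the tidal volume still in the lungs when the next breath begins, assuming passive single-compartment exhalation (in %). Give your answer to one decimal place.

R = (PIP − Pplat)/V̇ = (31 − 21) / 1.2333 = 10.0/1.2333 = 8.108 cmH2O·s/L.
C = Vt/(Pplat − PEEP) = 460.0 / (21 − 10) = 460.0/11.0 = 41.818 mL/cmH2O.
τ = R × C = 8.108 × 0.04182 L/cmH2O = 0.3391 s.
Fraction remaining at end-expiration = e^(−Te/τ) = e^(−0.67/0.3391) = 0.1386 → 13.86%.

13.9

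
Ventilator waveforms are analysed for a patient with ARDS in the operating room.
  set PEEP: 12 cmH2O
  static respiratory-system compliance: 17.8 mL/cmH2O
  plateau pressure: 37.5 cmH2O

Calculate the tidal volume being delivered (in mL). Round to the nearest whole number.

Vt = Cstat × (Pplat − PEEP) = 17.8 × (37.5 − 12) = 17.8 × 25.5 = 453.9 mL.

454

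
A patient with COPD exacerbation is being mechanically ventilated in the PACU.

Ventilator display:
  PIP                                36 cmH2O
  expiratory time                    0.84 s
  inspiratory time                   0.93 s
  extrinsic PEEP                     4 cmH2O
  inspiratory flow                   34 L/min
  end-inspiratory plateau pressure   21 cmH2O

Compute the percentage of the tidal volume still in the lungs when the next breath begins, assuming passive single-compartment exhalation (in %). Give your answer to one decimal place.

Flow: 34 L/min ÷ 60 = 0.5667 L/s.
Vt = flow × Ti = 0.5667 L/s × 0.93 s × 1000 mL/L = 527.03 mL.
R = (PIP − Pplat)/V̇ = (36 − 21) / 0.5667 = 15.0/0.5667 = 26.469 cmH2O·s/L.
C = Vt/(Pplat − PEEP) = 527.03 / (21 − 4) = 527.03/17.0 = 31.002 mL/cmH2O.
τ = R × C = 26.469 × 0.031 L/cmH2O = 0.8205 s.
Fraction remaining at end-expiration = e^(−Te/τ) = e^(−0.84/0.8205) = 0.3592 → 35.92%.

35.9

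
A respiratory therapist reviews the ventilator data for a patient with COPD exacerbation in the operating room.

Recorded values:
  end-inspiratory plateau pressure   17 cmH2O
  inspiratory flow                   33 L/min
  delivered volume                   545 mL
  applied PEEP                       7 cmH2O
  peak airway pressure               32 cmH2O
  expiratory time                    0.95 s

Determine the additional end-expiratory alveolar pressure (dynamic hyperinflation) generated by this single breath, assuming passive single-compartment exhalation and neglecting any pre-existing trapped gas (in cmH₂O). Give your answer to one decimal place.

Flow: 33 L/min ÷ 60 = 0.55 L/s.
R = (PIP − Pplat)/V̇ = (32 − 17) / 0.55 = 15.0/0.55 = 27.273 cmH2O·s/L.
C = Vt/(Pplat − PEEP) = 545.0 / (17 − 7) = 545.0/10.0 = 54.5 mL/cmH2O.
τ = R × C = 27.273 × 0.0545 L/cmH2O = 1.486 s.
Fraction remaining = e^(−Te/τ) = e^(−0.95/1.486) = 0.5277; trapped volume = 545.0 × 0.5277 = 287.6 mL.
Additional alveolar pressure from trapping ≈ V_trapped / C = 287.6 / 54.5 = 5.277 cmH2O.

5.3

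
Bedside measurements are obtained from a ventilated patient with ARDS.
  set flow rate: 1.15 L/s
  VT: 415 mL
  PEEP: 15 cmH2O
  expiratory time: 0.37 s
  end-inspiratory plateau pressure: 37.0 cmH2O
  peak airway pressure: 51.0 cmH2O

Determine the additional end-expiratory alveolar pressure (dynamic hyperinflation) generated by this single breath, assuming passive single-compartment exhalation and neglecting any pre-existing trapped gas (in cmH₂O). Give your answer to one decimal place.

4.4

R = (PIP − Pplat)/V̇ = (51.0 − 37.0) / 1.15 = 14.0/1.15 = 12.174 cmH2O·s/L.
C = Vt/(Pplat − PEEP) = 415.0 / (37.0 − 15) = 415.0/22.0 = 18.864 mL/cmH2O.
τ = R × C = 12.174 × 0.01886 L/cmH2O = 0.2296 s.
Fraction remaining = e^(−Te/τ) = e^(−0.37/0.2296) = 0.1996; trapped volume = 415.0 × 0.1996 = 82.834 mL.
Additional alveolar pressure from trapping ≈ V_trapped / C = 82.834 / 18.864 = 4.391 cmH2O.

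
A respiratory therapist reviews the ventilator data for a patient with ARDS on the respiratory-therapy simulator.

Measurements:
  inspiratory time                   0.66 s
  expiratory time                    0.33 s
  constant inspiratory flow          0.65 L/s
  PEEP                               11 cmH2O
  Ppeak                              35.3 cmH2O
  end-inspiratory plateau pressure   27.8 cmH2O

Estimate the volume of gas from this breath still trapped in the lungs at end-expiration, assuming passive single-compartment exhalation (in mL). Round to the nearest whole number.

Vt = flow × Ti = 0.65 L/s × 0.66 s × 1000 mL/L = 429.0 mL.
R = (PIP − Pplat)/V̇ = (35.3 − 27.8) / 0.65 = 7.5/0.65 = 11.538 cmH2O·s/L.
C = Vt/(Pplat − PEEP) = 429.0 / (27.8 − 11) = 429.0/16.8 = 25.536 mL/cmH2O.
τ = R × C = 11.538 × 0.02554 L/cmH2O = 0.2947 s.
Fraction remaining = e^(−Te/τ) = e^(−0.33/0.2947) = 0.3264.
Trapped volume = 429.0 × 0.3264 = 140.03 mL.

140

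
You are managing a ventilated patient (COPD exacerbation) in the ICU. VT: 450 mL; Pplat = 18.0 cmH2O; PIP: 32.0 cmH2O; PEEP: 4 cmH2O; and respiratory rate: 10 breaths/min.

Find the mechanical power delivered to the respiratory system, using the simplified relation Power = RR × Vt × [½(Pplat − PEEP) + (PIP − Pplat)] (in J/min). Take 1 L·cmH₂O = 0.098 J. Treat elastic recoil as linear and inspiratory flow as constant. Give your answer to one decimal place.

Per-breath work = Vt × [½(Pplat−PEEP) + (PIP−Pplat)] = 0.450 × [0.5×14.0 + 14.0] = 0.450 × 21.0 = 9.45 L·cmH2O.
Power = 10 × 9.45 = 94.5 L·cmH2O/min.
× 0.098 J/(L·cmH2O) → 9.261 J/min.

9.3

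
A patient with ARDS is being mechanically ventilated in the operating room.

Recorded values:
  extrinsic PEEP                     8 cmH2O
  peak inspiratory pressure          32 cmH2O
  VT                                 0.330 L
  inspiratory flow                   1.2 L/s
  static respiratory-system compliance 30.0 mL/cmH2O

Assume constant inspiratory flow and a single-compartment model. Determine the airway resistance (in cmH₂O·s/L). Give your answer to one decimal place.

Equation of motion (constant flow): PIP = Vt/C + R·V̇ + PEEP.
R·V̇ = PIP − Vt/C − PEEP = 32 − 330/30.0 − 8 = 32 − 11.0 − 8 = 13.0 cmH2O.
R = 13.0 / 1.2 = 10.833 cmH2O·s/L.

10.8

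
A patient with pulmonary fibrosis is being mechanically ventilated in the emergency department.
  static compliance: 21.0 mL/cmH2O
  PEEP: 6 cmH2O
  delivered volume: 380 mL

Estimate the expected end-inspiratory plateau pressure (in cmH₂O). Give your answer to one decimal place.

24.1

Pplat = PEEP + Vt / Cstat = 6 + 380 / 21.0 = 6 + 18.095 = 24.095 cmH2O.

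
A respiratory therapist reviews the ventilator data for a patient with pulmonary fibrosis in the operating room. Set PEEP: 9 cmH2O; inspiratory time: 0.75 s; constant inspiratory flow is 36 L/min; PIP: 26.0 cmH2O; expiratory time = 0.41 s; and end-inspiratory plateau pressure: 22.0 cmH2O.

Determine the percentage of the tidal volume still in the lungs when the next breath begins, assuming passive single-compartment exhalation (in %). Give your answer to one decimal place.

Flow: 36 L/min ÷ 60 = 0.6 L/s.
Vt = flow × Ti = 0.6 L/s × 0.75 s × 1000 mL/L = 450.0 mL.
R = (PIP − Pplat)/V̇ = (26.0 − 22.0) / 0.6 = 4.0/0.6 = 6.667 cmH2O·s/L.
C = Vt/(Pplat − PEEP) = 450.0 / (22.0 − 9) = 450.0/13.0 = 34.615 mL/cmH2O.
τ = R × C = 6.667 × 0.03462 L/cmH2O = 0.2308 s.
Fraction remaining at end-expiration = e^(−Te/τ) = e^(−0.41/0.2308) = 0.1692 → 16.92%.

16.9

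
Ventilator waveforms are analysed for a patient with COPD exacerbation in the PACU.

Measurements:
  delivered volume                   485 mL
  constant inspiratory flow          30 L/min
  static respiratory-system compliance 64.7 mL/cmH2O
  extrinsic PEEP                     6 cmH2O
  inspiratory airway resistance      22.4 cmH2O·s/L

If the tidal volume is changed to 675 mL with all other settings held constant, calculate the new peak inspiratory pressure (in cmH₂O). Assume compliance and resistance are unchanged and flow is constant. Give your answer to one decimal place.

Flow: 30 L/min ÷ 60 = 0.5 L/s.
PIP = Vt/C + R·V̇ + PEEP (constant-flow equation of motion).
Only the elastic term changes: ΔPIP = ΔVt / C = (675 − 485) / 64.7 = 2.937 cmH2O.
Original PIP = 485/64.7 + 22.4×0.5 + 6 = 24.696 cmH2O; new PIP = 24.696 + (2.937) = 27.633 cmH2O.

27.6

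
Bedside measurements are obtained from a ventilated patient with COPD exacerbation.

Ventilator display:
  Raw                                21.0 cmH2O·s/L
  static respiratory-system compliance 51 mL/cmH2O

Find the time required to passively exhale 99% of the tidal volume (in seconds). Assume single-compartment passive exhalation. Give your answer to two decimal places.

4.93

τ = R × C = 21.0 × 51 mL/cmH2O = 21.0 × 0.051 L/cmH2O = 1.071 s.
Exhaled fraction f = 1 − e^(−t/τ) → t = −τ·ln(1 − f) = −1.071·ln(0.01) = 4.932 s.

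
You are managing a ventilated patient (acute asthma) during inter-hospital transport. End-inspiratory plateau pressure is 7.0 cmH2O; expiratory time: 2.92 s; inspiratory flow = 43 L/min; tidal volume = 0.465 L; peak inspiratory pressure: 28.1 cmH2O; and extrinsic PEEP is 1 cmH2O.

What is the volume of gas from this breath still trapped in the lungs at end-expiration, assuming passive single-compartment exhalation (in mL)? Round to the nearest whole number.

Flow: 43 L/min ÷ 60 = 0.7167 L/s.
R = (PIP − Pplat)/V̇ = (28.1 − 7.0) / 0.7167 = 21.1/0.7167 = 29.44 cmH2O·s/L.
C = Vt/(Pplat − PEEP) = 465.0 / (7.0 − 1) = 465.0/6.0 = 77.5 mL/cmH2O.
τ = R × C = 29.44 × 0.0775 L/cmH2O = 2.282 s.
Fraction remaining = e^(−Te/τ) = e^(−2.92/2.282) = 0.2782.
Trapped volume = 465.0 × 0.2782 = 129.36 mL.

129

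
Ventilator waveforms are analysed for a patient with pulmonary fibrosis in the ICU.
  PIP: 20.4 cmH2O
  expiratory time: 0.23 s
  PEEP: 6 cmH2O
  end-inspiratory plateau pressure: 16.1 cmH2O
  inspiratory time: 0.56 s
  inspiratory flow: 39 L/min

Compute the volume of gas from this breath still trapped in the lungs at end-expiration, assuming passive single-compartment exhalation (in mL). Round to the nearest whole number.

Flow: 39 L/min ÷ 60 = 0.65 L/s.
Vt = flow × Ti = 0.65 L/s × 0.56 s × 1000 mL/L = 364.0 mL.
R = (PIP − Pplat)/V̇ = (20.4 − 16.1) / 0.65 = 4.3/0.65 = 6.615 cmH2O·s/L.
C = Vt/(Pplat − PEEP) = 364.0 / (16.1 − 6) = 364.0/10.1 = 36.04 mL/cmH2O.
τ = R × C = 6.615 × 0.03604 L/cmH2O = 0.2384 s.
Fraction remaining = e^(−Te/τ) = e^(−0.23/0.2384) = 0.3811.
Trapped volume = 364.0 × 0.3811 = 138.72 mL.

139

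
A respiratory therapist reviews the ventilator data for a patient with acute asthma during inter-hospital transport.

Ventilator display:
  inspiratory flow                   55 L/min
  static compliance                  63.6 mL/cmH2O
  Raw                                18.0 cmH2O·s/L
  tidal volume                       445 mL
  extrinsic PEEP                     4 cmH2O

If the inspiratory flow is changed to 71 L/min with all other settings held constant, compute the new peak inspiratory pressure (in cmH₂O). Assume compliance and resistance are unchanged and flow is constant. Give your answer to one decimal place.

32.3

Flow: 55 L/min ÷ 60 = 0.9167 L/s.
New flow: 71 L/min ÷ 60 = 1.1833 L/s.
PIP = Vt/C + R·V̇ + PEEP (constant-flow equation of motion).
Only the resistive term changes: ΔPIP = R × ΔV̇ = 18.0 × (1.1833 − 0.9167) = 18.0 × 0.2666 = 4.799 cmH2O.
Original PIP = 445/63.6 + 18.0×0.9167 + 4 = 27.497 cmH2O; new PIP = 27.497 + (4.799) = 32.296 cmH2O.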